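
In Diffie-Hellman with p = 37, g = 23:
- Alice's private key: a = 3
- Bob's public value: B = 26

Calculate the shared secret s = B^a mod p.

Step 1: s = B^a mod p = 26^3 mod 37.
  26^1 mod 37 = 26
  26^2 mod 37 = (26 * 26) mod 37 = 10
  26^3 mod 37 = (10 * 26) mod 37 = 1
Result: shared secret = 1.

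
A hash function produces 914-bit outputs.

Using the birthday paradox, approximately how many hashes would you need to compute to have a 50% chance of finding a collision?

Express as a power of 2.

Step 1: The birthday paradox gives collision probability ~50% after sqrt(2^n) = 2^(n/2) hashes.
Step 2: For 914-bit output: 2^(914/2) = 2^457.
Step 3: Approximately 2^457 hash computations needed.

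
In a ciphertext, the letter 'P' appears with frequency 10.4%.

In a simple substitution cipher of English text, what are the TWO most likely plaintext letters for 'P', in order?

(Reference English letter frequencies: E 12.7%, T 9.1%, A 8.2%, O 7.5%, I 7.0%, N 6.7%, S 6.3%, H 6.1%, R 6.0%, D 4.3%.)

Step 1: Observed frequency of 'P' is 10.4%.
Step 2: Compute distances to each reference frequency and sort:
  T (9.1%): difference = 1.3% <-- BEST
  A (8.2%): difference = 2.2% <-- RUNNER-UP
  E (12.7%): difference = 2.3%
  O (7.5%): difference = 2.9%
  I (7.0%): difference = 3.4%
Step 3: Most likely is 'T' (9.1%, diff 1.3%); second most likely is 'A' (8.2%, diff 2.2%).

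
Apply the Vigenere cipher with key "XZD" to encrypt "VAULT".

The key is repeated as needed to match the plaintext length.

Step 1: Repeat key to match plaintext length:
  Plaintext: VAULT
  Key:       XZDXZ
Step 2: Encrypt each letter:
  V(21) + X(23) = (21+23) mod 26 = 18 = S
  A(0) + Z(25) = (0+25) mod 26 = 25 = Z
  U(20) + D(3) = (20+3) mod 26 = 23 = X
  L(11) + X(23) = (11+23) mod 26 = 8 = I
  T(19) + Z(25) = (19+25) mod 26 = 18 = S
Ciphertext: SZXIS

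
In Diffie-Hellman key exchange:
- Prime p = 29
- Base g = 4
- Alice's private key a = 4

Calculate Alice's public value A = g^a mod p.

Step 1: A = g^a mod p = 4^4 mod 29.
  4^1 mod 29 = 4
  4^2 mod 29 = (4 * 4) mod 29 = 16
  4^3 mod 29 = (16 * 4) mod 29 = 6
  4^4 mod 29 = (6 * 4) mod 29 = 24
Result: A = 24.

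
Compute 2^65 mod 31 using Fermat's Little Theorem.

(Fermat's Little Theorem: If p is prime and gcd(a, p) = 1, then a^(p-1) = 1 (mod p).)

Step 1: Since 31 is prime, by Fermat's Little Theorem: 2^30 = 1 (mod 31).
Step 2: Reduce exponent: 65 mod 30 = 5.
Step 3: So 2^65 = 2^5 (mod 31).
Step 4: 2^5 mod 31 = 1.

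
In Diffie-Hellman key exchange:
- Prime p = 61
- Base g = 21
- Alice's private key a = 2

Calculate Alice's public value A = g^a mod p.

Step 1: A = g^a mod p = 21^2 mod 61.
  21^1 mod 61 = 21
  21^2 mod 61 = (21 * 21) mod 61 = 14
Result: A = 14.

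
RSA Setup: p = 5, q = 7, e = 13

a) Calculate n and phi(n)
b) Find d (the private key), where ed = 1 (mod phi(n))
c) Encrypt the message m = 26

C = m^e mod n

Step 1: n = 5 * 7 = 35.
Step 2: phi(n) = (5-1)(7-1) = 4 * 6 = 24.
Step 3: Find d = 13^(-1) mod 24 = 13.
  Verify: 13 * 13 = 169 = 1 (mod 24).
Step 4: C = 26^13 mod 35 = 26.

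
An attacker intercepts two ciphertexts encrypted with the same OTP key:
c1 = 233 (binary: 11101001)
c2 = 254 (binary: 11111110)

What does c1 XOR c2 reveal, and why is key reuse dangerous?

Step 1: c1 XOR c2 = (m1 XOR k) XOR (m2 XOR k).
Step 2: By XOR associativity/commutativity: = m1 XOR m2 XOR k XOR k = m1 XOR m2.
Step 3: 11101001 XOR 11111110 = 00010111 = 23.
Step 4: The key cancels out! An attacker learns m1 XOR m2 = 23, revealing the relationship between plaintexts.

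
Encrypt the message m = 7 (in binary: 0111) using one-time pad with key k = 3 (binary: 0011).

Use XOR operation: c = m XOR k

Step 1: Write out the XOR operation bit by bit:
  Message: 0111
  Key:     0011
  XOR:     0100
Step 2: Convert to decimal: 0100 = 4.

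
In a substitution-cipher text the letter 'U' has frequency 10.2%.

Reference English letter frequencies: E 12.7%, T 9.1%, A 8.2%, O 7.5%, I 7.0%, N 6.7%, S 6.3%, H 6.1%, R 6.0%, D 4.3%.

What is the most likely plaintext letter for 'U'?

Step 1: The observed frequency is 10.2%.
Step 2: Compare with English frequencies:
  E: 12.7% (difference: 2.5%)
  T: 9.1% (difference: 1.1%) <-- closest
  A: 8.2% (difference: 2.0%)
  O: 7.5% (difference: 2.7%)
  I: 7.0% (difference: 3.2%)
  N: 6.7% (difference: 3.5%)
  S: 6.3% (difference: 3.9%)
  H: 6.1% (difference: 4.1%)
  R: 6.0% (difference: 4.2%)
  D: 4.3% (difference: 5.9%)
Step 3: 'U' most likely represents 'T' (frequency 9.1%).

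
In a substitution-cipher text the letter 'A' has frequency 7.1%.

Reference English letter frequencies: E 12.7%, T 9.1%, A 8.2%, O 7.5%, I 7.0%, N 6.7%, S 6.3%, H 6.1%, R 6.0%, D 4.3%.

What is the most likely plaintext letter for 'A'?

Step 1: The observed frequency is 7.1%.
Step 2: Compare with English frequencies:
  E: 12.7% (difference: 5.6%)
  T: 9.1% (difference: 2.0%)
  A: 8.2% (difference: 1.1%)
  O: 7.5% (difference: 0.4%)
  I: 7.0% (difference: 0.1%) <-- closest
  N: 6.7% (difference: 0.4%)
  S: 6.3% (difference: 0.8%)
  H: 6.1% (difference: 1.0%)
  R: 6.0% (difference: 1.1%)
  D: 4.3% (difference: 2.8%)
Step 3: 'A' most likely represents 'I' (frequency 7.0%).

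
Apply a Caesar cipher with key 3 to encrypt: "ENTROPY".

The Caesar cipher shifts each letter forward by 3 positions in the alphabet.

Step 1: For each letter, shift forward by 3 positions (mod 26).
  E (position 4) -> position (4+3) mod 26 = 7 -> H
  N (position 13) -> position (13+3) mod 26 = 16 -> Q
  T (position 19) -> position (19+3) mod 26 = 22 -> W
  R (position 17) -> position (17+3) mod 26 = 20 -> U
  O (position 14) -> position (14+3) mod 26 = 17 -> R
  P (position 15) -> position (15+3) mod 26 = 18 -> S
  Y (position 24) -> position (24+3) mod 26 = 1 -> B
Result: HQWURSB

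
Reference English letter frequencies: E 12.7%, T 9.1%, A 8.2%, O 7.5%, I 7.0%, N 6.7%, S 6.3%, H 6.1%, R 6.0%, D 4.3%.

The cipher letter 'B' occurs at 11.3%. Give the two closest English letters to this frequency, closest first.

Step 1: Observed frequency of 'B' is 11.3%.
Step 2: Compute distances to each reference frequency and sort:
  E (12.7%): difference = 1.4% <-- BEST
  T (9.1%): difference = 2.2% <-- RUNNER-UP
  A (8.2%): difference = 3.1%
  O (7.5%): difference = 3.8%
  I (7.0%): difference = 4.3%
Step 3: Most likely is 'E' (12.7%, diff 1.4%); second most likely is 'T' (9.1%, diff 2.2%).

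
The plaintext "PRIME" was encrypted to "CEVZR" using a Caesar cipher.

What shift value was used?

Step 1: Compare first letters: P (position 15) -> C (position 2).
Step 2: Shift = (2 - 15) mod 26 = 13.
The shift value is 13.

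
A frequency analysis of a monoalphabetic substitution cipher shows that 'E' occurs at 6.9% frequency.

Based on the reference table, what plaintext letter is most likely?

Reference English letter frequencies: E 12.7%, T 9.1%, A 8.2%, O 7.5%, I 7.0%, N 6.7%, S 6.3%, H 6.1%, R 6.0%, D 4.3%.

Step 1: The observed frequency is 6.9%.
Step 2: Compare with English frequencies:
  E: 12.7% (difference: 5.8%)
  T: 9.1% (difference: 2.2%)
  A: 8.2% (difference: 1.3%)
  O: 7.5% (difference: 0.6%)
  I: 7.0% (difference: 0.1%) <-- closest
  N: 6.7% (difference: 0.2%)
  S: 6.3% (difference: 0.6%)
  H: 6.1% (difference: 0.8%)
  R: 6.0% (difference: 0.9%)
  D: 4.3% (difference: 2.6%)
Step 3: 'E' most likely represents 'I' (frequency 7.0%).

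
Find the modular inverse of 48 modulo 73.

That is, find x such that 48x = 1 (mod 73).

Step 1: We need x such that 48 * x = 1 (mod 73).
Step 2: Using the extended Euclidean algorithm or trial:
  48 * 35 = 1680 = 23 * 73 + 1.
Step 3: Since 1680 mod 73 = 1, the inverse is x = 35.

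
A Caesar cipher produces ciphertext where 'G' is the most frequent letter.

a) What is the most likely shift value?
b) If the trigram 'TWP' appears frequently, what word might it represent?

Step 1: In English, 'E' is the most frequent letter (12.7%).
Step 2: The most frequent ciphertext letter is 'G' (position 6).
Step 3: Shift = (6 - 4) mod 26 = 2.
Step 4: Decrypt 'TWP' by shifting back 2:
  T -> R
  W -> U
  P -> N
Step 5: 'TWP' decrypts to 'RUN'.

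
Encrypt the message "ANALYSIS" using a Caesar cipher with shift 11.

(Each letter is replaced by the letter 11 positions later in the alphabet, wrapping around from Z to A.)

Step 1: For each letter, shift forward by 11 positions (mod 26).
  A (position 0) -> position (0+11) mod 26 = 11 -> L
  N (position 13) -> position (13+11) mod 26 = 24 -> Y
  A (position 0) -> position (0+11) mod 26 = 11 -> L
  L (position 11) -> position (11+11) mod 26 = 22 -> W
  Y (position 24) -> position (24+11) mod 26 = 9 -> J
  S (position 18) -> position (18+11) mod 26 = 3 -> D
  I (position 8) -> position (8+11) mod 26 = 19 -> T
  S (position 18) -> position (18+11) mod 26 = 3 -> D
Result: LYLWJDTD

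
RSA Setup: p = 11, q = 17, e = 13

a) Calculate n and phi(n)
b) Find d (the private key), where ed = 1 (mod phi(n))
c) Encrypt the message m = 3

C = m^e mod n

Step 1: n = 11 * 17 = 187.
Step 2: phi(n) = (11-1)(17-1) = 10 * 16 = 160.
Step 3: Find d = 13^(-1) mod 160 = 37.
  Verify: 13 * 37 = 481 = 1 (mod 160).
Step 4: C = 3^13 mod 187 = 148.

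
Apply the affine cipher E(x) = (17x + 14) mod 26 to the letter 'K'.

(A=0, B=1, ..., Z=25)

Step 1: Convert 'K' to number: x = 10.
Step 2: E(10) = (17 * 10 + 14) mod 26 = 184 mod 26 = 2.
Step 3: Convert 2 back to letter: C.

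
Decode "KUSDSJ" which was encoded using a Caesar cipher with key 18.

Step 1: Reverse the shift by subtracting 18 from each letter position.
  K (position 10) -> position (10-18) mod 26 = 18 -> S
  U (position 20) -> position (20-18) mod 26 = 2 -> C
  S (position 18) -> position (18-18) mod 26 = 0 -> A
  D (position 3) -> position (3-18) mod 26 = 11 -> L
  S (position 18) -> position (18-18) mod 26 = 0 -> A
  J (position 9) -> position (9-18) mod 26 = 17 -> R
Decrypted message: SCALAR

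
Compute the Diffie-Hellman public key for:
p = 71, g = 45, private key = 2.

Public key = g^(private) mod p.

Step 1: A = g^a mod p = 45^2 mod 71.
  45^1 mod 71 = 45
  45^2 mod 71 = (45 * 45) mod 71 = 37
Result: A = 37.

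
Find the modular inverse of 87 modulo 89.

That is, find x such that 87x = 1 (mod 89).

Step 1: We need x such that 87 * x = 1 (mod 89).
Step 2: Using the extended Euclidean algorithm or trial:
  87 * 44 = 3828 = 43 * 89 + 1.
Step 3: Since 3828 mod 89 = 1, the inverse is x = 44.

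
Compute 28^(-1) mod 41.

Step 1: We need x such that 28 * x = 1 (mod 41).
Step 2: Using the extended Euclidean algorithm or trial:
  28 * 22 = 616 = 15 * 41 + 1.
Step 3: Since 616 mod 41 = 1, the inverse is x = 22.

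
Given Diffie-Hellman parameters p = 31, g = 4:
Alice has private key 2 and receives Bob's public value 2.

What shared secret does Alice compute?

Step 1: s = B^a mod p = 2^2 mod 31.
  2^1 mod 31 = 2
  2^2 mod 31 = (2 * 2) mod 31 = 4
Result: shared secret = 4.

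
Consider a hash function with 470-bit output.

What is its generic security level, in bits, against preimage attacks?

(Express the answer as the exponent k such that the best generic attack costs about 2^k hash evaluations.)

Step 1: The hash has a 470-bit output.
Step 2: Preimage resistance means: given a digest h(x), it should be infeasible to find any input that hashes to it.
With a 470-bit output there are 2^470 possible digests, so a generic brute-force preimage search costs about 2^470 evaluations.
Step 3: Security level = 470 bits.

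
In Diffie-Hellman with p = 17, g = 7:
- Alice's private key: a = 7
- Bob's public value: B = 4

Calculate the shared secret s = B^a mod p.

Step 1: s = B^a mod p = 4^7 mod 17.
  4^1 mod 17 = 4
  4^2 mod 17 = (4 * 4) mod 17 = 16
  4^3 mod 17 = (16 * 4) mod 17 = 13
  4^4 mod 17 = (13 * 4) mod 17 = 1
  4^5 mod 17 = (1 * 4) mod 17 = 4
  4^6 mod 17 = (4 * 4) mod 17 = 16
  4^7 mod 17 = (16 * 4) mod 17 = 13
Result: shared secret = 13.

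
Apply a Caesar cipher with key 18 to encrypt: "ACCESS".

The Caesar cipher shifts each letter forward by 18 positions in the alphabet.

Step 1: For each letter, shift forward by 18 positions (mod 26).
  A (position 0) -> position (0+18) mod 26 = 18 -> S
  C (position 2) -> position (2+18) mod 26 = 20 -> U
  C (position 2) -> position (2+18) mod 26 = 20 -> U
  E (position 4) -> position (4+18) mod 26 = 22 -> W
  S (position 18) -> position (18+18) mod 26 = 10 -> K
  S (position 18) -> position (18+18) mod 26 = 10 -> K
Result: SUUWKK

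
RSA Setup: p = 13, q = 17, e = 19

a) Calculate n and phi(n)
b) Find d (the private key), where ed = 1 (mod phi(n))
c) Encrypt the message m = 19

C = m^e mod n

Step 1: n = 13 * 17 = 221.
Step 2: phi(n) = (13-1)(17-1) = 12 * 16 = 192.
Step 3: Find d = 19^(-1) mod 192 = 91.
  Verify: 19 * 91 = 1729 = 1 (mod 192).
Step 4: C = 19^19 mod 221 = 59.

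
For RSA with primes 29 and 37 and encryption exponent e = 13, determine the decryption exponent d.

Step 1: n = 29 * 37 = 1073.
Step 2: phi(n) = 28 * 36 = 1008.
Step 3: Find d such that 13 * d = 1 (mod 1008).
Step 4: d = 13^(-1) mod 1008 = 853.
Verification: 13 * 853 = 11089 = 11 * 1008 + 1.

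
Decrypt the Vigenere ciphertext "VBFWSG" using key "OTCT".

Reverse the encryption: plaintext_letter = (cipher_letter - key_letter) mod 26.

Step 1: Extend key: OTCTOT
Step 2: Decrypt each letter (c - k) mod 26:
  V(21) - O(14) = (21-14) mod 26 = 7 = H
  B(1) - T(19) = (1-19) mod 26 = 8 = I
  F(5) - C(2) = (5-2) mod 26 = 3 = D
  W(22) - T(19) = (22-19) mod 26 = 3 = D
  S(18) - O(14) = (18-14) mod 26 = 4 = E
  G(6) - T(19) = (6-19) mod 26 = 13 = N
Plaintext: HIDDEN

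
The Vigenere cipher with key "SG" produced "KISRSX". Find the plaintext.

Step 1: Extend key: SGSGSG
Step 2: Decrypt each letter (c - k) mod 26:
  K(10) - S(18) = (10-18) mod 26 = 18 = S
  I(8) - G(6) = (8-6) mod 26 = 2 = C
  S(18) - S(18) = (18-18) mod 26 = 0 = A
  R(17) - G(6) = (17-6) mod 26 = 11 = L
  S(18) - S(18) = (18-18) mod 26 = 0 = A
  X(23) - G(6) = (23-6) mod 26 = 17 = R
Plaintext: SCALAR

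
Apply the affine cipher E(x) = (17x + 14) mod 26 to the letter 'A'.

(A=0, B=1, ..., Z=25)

Step 1: Convert 'A' to number: x = 0.
Step 2: E(0) = (17 * 0 + 14) mod 26 = 14 mod 26 = 14.
Step 3: Convert 14 back to letter: O.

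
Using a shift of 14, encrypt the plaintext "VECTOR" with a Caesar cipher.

Step 1: For each letter, shift forward by 14 positions (mod 26).
  V (position 21) -> position (21+14) mod 26 = 9 -> J
  E (position 4) -> position (4+14) mod 26 = 18 -> S
  C (position 2) -> position (2+14) mod 26 = 16 -> Q
  T (position 19) -> position (19+14) mod 26 = 7 -> H
  O (position 14) -> position (14+14) mod 26 = 2 -> C
  R (position 17) -> position (17+14) mod 26 = 5 -> F
Result: JSQHCF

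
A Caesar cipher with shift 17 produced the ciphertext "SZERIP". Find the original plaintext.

Step 1: Reverse the shift by subtracting 17 from each letter position.
  S (position 18) -> position (18-17) mod 26 = 1 -> B
  Z (position 25) -> position (25-17) mod 26 = 8 -> I
  E (position 4) -> position (4-17) mod 26 = 13 -> N
  R (position 17) -> position (17-17) mod 26 = 0 -> A
  I (position 8) -> position (8-17) mod 26 = 17 -> R
  P (position 15) -> position (15-17) mod 26 = 24 -> Y
Decrypted message: BINARY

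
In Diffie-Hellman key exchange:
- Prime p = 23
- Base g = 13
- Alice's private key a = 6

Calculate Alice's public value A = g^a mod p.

Step 1: A = g^a mod p = 13^6 mod 23.
  13^1 mod 23 = 13
  13^2 mod 23 = (13 * 13) mod 23 = 8
  13^3 mod 23 = (8 * 13) mod 23 = 12
  13^4 mod 23 = (12 * 13) mod 23 = 18
  13^5 mod 23 = (18 * 13) mod 23 = 4
  13^6 mod 23 = (4 * 13) mod 23 = 6
Result: A = 6.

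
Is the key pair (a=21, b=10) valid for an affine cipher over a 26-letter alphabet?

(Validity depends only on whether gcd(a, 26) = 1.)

Step 1: Compute gcd(21, 26).
Step 2: gcd(21, 26) = 1.
Since gcd = 1, 21 is coprime with 26, so it is a valid key.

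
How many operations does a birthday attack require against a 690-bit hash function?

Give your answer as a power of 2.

Step 1: The birthday paradox gives collision probability ~50% after sqrt(2^n) = 2^(n/2) hashes.
Step 2: For 690-bit output: 2^(690/2) = 2^345.
Step 3: Approximately 2^345 hash computations needed.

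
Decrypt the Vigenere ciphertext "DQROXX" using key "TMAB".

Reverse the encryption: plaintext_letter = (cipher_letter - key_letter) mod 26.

Step 1: Extend key: TMABTM
Step 2: Decrypt each letter (c - k) mod 26:
  D(3) - T(19) = (3-19) mod 26 = 10 = K
  Q(16) - M(12) = (16-12) mod 26 = 4 = E
  R(17) - A(0) = (17-0) mod 26 = 17 = R
  O(14) - B(1) = (14-1) mod 26 = 13 = N
  X(23) - T(19) = (23-19) mod 26 = 4 = E
  X(23) - M(12) = (23-12) mod 26 = 11 = L
Plaintext: KERNEL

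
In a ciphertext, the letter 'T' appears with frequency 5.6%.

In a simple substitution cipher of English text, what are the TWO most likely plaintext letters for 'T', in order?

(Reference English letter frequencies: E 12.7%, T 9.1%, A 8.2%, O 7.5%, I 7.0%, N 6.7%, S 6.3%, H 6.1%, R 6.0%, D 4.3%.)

Step 1: Observed frequency of 'T' is 5.6%.
Step 2: Compute distances to each reference frequency and sort:
  R (6.0%): difference = 0.4% <-- BEST
  H (6.1%): difference = 0.5% <-- RUNNER-UP
  S (6.3%): difference = 0.7%
  N (6.7%): difference = 1.1%
  D (4.3%): difference = 1.3%
Step 3: Most likely is 'R' (6.0%, diff 0.4%); second most likely is 'H' (6.1%, diff 0.5%).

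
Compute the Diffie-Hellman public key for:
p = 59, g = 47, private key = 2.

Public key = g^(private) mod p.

Step 1: A = g^a mod p = 47^2 mod 59.
  47^1 mod 59 = 47
  47^2 mod 59 = (47 * 47) mod 59 = 26
Result: A = 26.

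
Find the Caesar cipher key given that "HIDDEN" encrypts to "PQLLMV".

Step 1: Compare first letters: H (position 7) -> P (position 15).
Step 2: Shift = (15 - 7) mod 26 = 8.
The shift value is 8.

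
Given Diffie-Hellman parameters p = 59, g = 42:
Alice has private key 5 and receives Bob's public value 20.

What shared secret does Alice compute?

Step 1: s = B^a mod p = 20^5 mod 59.
  20^1 mod 59 = 20
  20^2 mod 59 = (20 * 20) mod 59 = 46
  20^3 mod 59 = (46 * 20) mod 59 = 35
  20^4 mod 59 = (35 * 20) mod 59 = 51
  20^5 mod 59 = (51 * 20) mod 59 = 17
Result: shared secret = 17.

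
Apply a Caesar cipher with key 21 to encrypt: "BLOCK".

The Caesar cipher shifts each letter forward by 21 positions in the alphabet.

Step 1: For each letter, shift forward by 21 positions (mod 26).
  B (position 1) -> position (1+21) mod 26 = 22 -> W
  L (position 11) -> position (11+21) mod 26 = 6 -> G
  O (position 14) -> position (14+21) mod 26 = 9 -> J
  C (position 2) -> position (2+21) mod 26 = 23 -> X
  K (position 10) -> position (10+21) mod 26 = 5 -> F
Result: WGJXF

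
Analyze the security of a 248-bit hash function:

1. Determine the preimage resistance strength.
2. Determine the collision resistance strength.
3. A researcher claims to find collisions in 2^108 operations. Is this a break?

Step 1: Preimage resistance requires brute-force of 2^248 operations.
Step 2: Collision resistance (birthday bound) = 2^(248/2) = 2^124.
Step 3: The claimed attack costs 2^108 operations.
Step 4: Since 2^108 < 2^124, the claimed attack beats the generic birthday bound, so collision resistance is broken.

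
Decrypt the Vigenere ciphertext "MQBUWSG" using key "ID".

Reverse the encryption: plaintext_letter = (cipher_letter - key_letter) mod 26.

Step 1: Extend key: IDIDIDI
Step 2: Decrypt each letter (c - k) mod 26:
  M(12) - I(8) = (12-8) mod 26 = 4 = E
  Q(16) - D(3) = (16-3) mod 26 = 13 = N
  B(1) - I(8) = (1-8) mod 26 = 19 = T
  U(20) - D(3) = (20-3) mod 26 = 17 = R
  W(22) - I(8) = (22-8) mod 26 = 14 = O
  S(18) - D(3) = (18-3) mod 26 = 15 = P
  G(6) - I(8) = (6-8) mod 26 = 24 = Y
Plaintext: ENTROPY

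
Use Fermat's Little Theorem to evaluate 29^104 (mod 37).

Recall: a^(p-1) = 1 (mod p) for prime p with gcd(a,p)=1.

Step 1: Since 37 is prime, by Fermat's Little Theorem: 29^36 = 1 (mod 37).
Step 2: Reduce exponent: 104 mod 36 = 32.
Step 3: So 29^104 = 29^32 (mod 37).
Step 4: 29^32 mod 37 = 10.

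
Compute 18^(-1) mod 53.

Step 1: We need x such that 18 * x = 1 (mod 53).
Step 2: Using the extended Euclidean algorithm or trial:
  18 * 3 = 54 = 1 * 53 + 1.
Step 3: Since 54 mod 53 = 1, the inverse is x = 3.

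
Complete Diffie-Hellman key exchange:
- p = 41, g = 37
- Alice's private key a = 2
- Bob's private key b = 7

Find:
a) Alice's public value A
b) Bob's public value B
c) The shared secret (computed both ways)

Step 1: A = g^a mod p = 37^2 mod 41 = 16.
Step 2: B = g^b mod p = 37^7 mod 41 = 16.
Step 3: Alice computes s = B^a mod p = 16^2 mod 41 = 10.
Step 4: Bob computes s = A^b mod p = 16^7 mod 41 = 10.
Both sides agree: shared secret = 10.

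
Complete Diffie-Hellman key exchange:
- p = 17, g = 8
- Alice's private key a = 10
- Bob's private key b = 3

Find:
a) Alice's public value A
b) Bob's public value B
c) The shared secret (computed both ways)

Step 1: A = g^a mod p = 8^10 mod 17 = 13.
Step 2: B = g^b mod p = 8^3 mod 17 = 2.
Step 3: Alice computes s = B^a mod p = 2^10 mod 17 = 4.
Step 4: Bob computes s = A^b mod p = 13^3 mod 17 = 4.
Both sides agree: shared secret = 4.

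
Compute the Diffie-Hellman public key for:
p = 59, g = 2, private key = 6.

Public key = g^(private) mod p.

Step 1: A = g^a mod p = 2^6 mod 59.
  2^1 mod 59 = 2
  2^2 mod 59 = (2 * 2) mod 59 = 4
  2^3 mod 59 = (4 * 2) mod 59 = 8
  2^4 mod 59 = (8 * 2) mod 59 = 16
  2^5 mod 59 = (16 * 2) mod 59 = 32
  2^6 mod 59 = (32 * 2) mod 59 = 5
Result: A = 5.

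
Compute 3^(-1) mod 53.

Step 1: We need x such that 3 * x = 1 (mod 53).
Step 2: Using the extended Euclidean algorithm or trial:
  3 * 18 = 54 = 1 * 53 + 1.
Step 3: Since 54 mod 53 = 1, the inverse is x = 18.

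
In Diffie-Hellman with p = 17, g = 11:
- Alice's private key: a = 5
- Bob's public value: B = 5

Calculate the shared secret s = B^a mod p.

Step 1: s = B^a mod p = 5^5 mod 17.
  5^1 mod 17 = 5
  5^2 mod 17 = (5 * 5) mod 17 = 8
  5^3 mod 17 = (8 * 5) mod 17 = 6
  5^4 mod 17 = (6 * 5) mod 17 = 13
  5^5 mod 17 = (13 * 5) mod 17 = 14
Result: shared secret = 14.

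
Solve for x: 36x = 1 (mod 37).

Step 1: We need x such that 36 * x = 1 (mod 37).
Step 2: Using the extended Euclidean algorithm or trial:
  36 * 36 = 1296 = 35 * 37 + 1.
Step 3: Since 1296 mod 37 = 1, the inverse is x = 36.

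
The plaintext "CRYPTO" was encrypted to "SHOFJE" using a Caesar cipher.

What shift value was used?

Step 1: Compare first letters: C (position 2) -> S (position 18).
Step 2: Shift = (18 - 2) mod 26 = 16.
The shift value is 16.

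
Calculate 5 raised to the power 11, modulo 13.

Step 1: Compute 5^11 mod 13 step by step, reducing modulo 13 at each step.
  5^1 mod 13 = 5
  5^2 mod 13 = (5 * 5) mod 13 = 12
  5^3 mod 13 = (12 * 5) mod 13 = 8
  5^4 mod 13 = (8 * 5) mod 13 = 1
  5^5 mod 13 = (1 * 5) mod 13 = 5
  5^6 mod 13 = (5 * 5) mod 13 = 12
  5^7 mod 13 = (12 * 5) mod 13 = 8
  5^8 mod 13 = (8 * 5) mod 13 = 1
  5^9 mod 13 = (1 * 5) mod 13 = 5
  5^10 mod 13 = (5 * 5) mod 13 = 12
  5^11 mod 13 = (12 * 5) mod 13 = 8
Step 2: Result = 8.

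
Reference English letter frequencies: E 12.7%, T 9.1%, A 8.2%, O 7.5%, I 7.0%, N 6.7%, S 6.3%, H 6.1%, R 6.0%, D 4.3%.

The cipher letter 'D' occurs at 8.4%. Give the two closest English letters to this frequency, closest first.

Step 1: Observed frequency of 'D' is 8.4%.
Step 2: Compute distances to each reference frequency and sort:
  A (8.2%): difference = 0.2% <-- BEST
  T (9.1%): difference = 0.7% <-- RUNNER-UP
  O (7.5%): difference = 0.9%
  I (7.0%): difference = 1.4%
  N (6.7%): difference = 1.7%
Step 3: Most likely is 'A' (8.2%, diff 0.2%); second most likely is 'T' (9.1%, diff 0.7%).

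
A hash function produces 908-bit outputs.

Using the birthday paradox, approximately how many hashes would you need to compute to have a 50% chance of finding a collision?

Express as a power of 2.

Step 1: The birthday paradox gives collision probability ~50% after sqrt(2^n) = 2^(n/2) hashes.
Step 2: For 908-bit output: 2^(908/2) = 2^454.
Step 3: Approximately 2^454 hash computations needed.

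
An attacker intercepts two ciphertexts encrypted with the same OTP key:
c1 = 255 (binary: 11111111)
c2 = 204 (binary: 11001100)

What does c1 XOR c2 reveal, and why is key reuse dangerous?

Step 1: c1 XOR c2 = (m1 XOR k) XOR (m2 XOR k).
Step 2: By XOR associativity/commutativity: = m1 XOR m2 XOR k XOR k = m1 XOR m2.
Step 3: 11111111 XOR 11001100 = 00110011 = 51.
Step 4: The key cancels out! An attacker learns m1 XOR m2 = 51, revealing the relationship between plaintexts.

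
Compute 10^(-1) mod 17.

Step 1: We need x such that 10 * x = 1 (mod 17).
Step 2: Using the extended Euclidean algorithm or trial:
  10 * 12 = 120 = 7 * 17 + 1.
Step 3: Since 120 mod 17 = 1, the inverse is x = 12.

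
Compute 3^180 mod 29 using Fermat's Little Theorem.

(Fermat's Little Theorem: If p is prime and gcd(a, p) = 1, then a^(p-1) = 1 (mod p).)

Step 1: Since 29 is prime, by Fermat's Little Theorem: 3^28 = 1 (mod 29).
Step 2: Reduce exponent: 180 mod 28 = 12.
Step 3: So 3^180 = 3^12 (mod 29).
Step 4: 3^12 mod 29 = 16.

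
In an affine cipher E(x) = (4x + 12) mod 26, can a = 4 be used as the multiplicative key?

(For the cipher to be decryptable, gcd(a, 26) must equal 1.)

Step 1: Compute gcd(4, 26).
Step 2: gcd(4, 26) = 2.
Since gcd = 2 != 1, 4 shares a common factor with 26, so it cannot be used.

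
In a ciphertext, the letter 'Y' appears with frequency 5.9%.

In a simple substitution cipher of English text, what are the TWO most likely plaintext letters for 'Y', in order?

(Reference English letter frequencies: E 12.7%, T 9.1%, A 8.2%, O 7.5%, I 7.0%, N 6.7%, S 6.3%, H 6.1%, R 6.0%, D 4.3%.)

Step 1: Observed frequency of 'Y' is 5.9%.
Step 2: Compute distances to each reference frequency and sort:
  R (6.0%): difference = 0.1% <-- BEST
  H (6.1%): difference = 0.2% <-- RUNNER-UP
  S (6.3%): difference = 0.4%
  N (6.7%): difference = 0.8%
  I (7.0%): difference = 1.1%
Step 3: Most likely is 'R' (6.0%, diff 0.1%); second most likely is 'H' (6.1%, diff 0.2%).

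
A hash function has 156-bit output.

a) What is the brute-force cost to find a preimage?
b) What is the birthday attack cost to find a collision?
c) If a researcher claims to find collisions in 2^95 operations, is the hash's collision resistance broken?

Step 1: Preimage resistance requires brute-force of 2^156 operations.
Step 2: Collision resistance (birthday bound) = 2^(156/2) = 2^78.
Step 3: The claimed attack costs 2^95 operations.
Step 4: Since 2^95 >= 2^78, the claimed attack is no faster than the generic birthday attack, so this does not break collision resistance.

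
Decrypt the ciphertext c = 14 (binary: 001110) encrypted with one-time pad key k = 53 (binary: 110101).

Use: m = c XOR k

Step 1: XOR ciphertext with key:
  Ciphertext: 001110
  Key:        110101
  XOR:        111011
Step 2: Plaintext = 111011 = 59 in decimal.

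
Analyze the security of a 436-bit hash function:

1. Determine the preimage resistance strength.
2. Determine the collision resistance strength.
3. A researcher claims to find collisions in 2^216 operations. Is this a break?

Step 1: Preimage resistance requires brute-force of 2^436 operations.
Step 2: Collision resistance (birthday bound) = 2^(436/2) = 2^218.
Step 3: The claimed attack costs 2^216 operations.
Step 4: Since 2^216 < 2^218, the claimed attack beats the generic birthday bound, so collision resistance is broken.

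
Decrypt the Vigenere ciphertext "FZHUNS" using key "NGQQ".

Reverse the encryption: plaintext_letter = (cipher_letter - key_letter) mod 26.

Step 1: Extend key: NGQQNG
Step 2: Decrypt each letter (c - k) mod 26:
  F(5) - N(13) = (5-13) mod 26 = 18 = S
  Z(25) - G(6) = (25-6) mod 26 = 19 = T
  H(7) - Q(16) = (7-16) mod 26 = 17 = R
  U(20) - Q(16) = (20-16) mod 26 = 4 = E
  N(13) - N(13) = (13-13) mod 26 = 0 = A
  S(18) - G(6) = (18-6) mod 26 = 12 = M
Plaintext: STREAM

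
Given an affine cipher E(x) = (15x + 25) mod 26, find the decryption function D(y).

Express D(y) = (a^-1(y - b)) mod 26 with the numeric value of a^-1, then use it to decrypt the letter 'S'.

Step 1: Find a^-1, the modular inverse of 15 mod 26.
Step 2: We need 15 * a^-1 = 1 (mod 26).
Step 3: 15 * 7 = 105 = 4 * 26 + 1, so a^-1 = 7.
Step 4: D(y) = 7(y - 25) mod 26.
Step 5: Apply to 'S' (y = 18): D(18) = 7 * (18 - 25) mod 26 = 7 * -7 mod 26 = 3 -> 'D'.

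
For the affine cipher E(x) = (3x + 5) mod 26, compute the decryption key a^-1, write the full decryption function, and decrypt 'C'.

Step 1: Find a^-1, the modular inverse of 3 mod 26.
Step 2: We need 3 * a^-1 = 1 (mod 26).
Step 3: 3 * 9 = 27 = 1 * 26 + 1, so a^-1 = 9.
Step 4: D(y) = 9(y - 5) mod 26.
Step 5: Apply to 'C' (y = 2): D(2) = 9 * (2 - 5) mod 26 = 9 * -3 mod 26 = 25 -> 'Z'.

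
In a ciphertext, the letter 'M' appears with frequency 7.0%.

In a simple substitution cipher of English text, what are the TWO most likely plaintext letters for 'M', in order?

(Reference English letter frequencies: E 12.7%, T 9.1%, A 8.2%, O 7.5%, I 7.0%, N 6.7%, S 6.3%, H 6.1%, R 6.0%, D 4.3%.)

Step 1: Observed frequency of 'M' is 7.0%.
Step 2: Compute distances to each reference frequency and sort:
  I (7.0%): difference = 0.0% <-- BEST
  N (6.7%): difference = 0.3% <-- RUNNER-UP
  O (7.5%): difference = 0.5%
  S (6.3%): difference = 0.7%
  H (6.1%): difference = 0.9%
Step 3: Most likely is 'I' (7.0%, diff 0.0%); second most likely is 'N' (6.7%, diff 0.3%).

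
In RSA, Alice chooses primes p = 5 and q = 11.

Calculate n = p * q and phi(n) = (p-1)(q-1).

Step 1: n = p * q = 5 * 11 = 55.
Step 2: phi(n) = (p-1)(q-1) = 4 * 10 = 40.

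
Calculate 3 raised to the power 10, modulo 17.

Step 1: Compute 3^10 mod 17 step by step, reducing modulo 17 at each step.
  3^1 mod 17 = 3
  3^2 mod 17 = (3 * 3) mod 17 = 9
  3^3 mod 17 = (9 * 3) mod 17 = 10
  3^4 mod 17 = (10 * 3) mod 17 = 13
  3^5 mod 17 = (13 * 3) mod 17 = 5
  3^6 mod 17 = (5 * 3) mod 17 = 15
  3^7 mod 17 = (15 * 3) mod 17 = 11
  3^8 mod 17 = (11 * 3) mod 17 = 16
  3^9 mod 17 = (16 * 3) mod 17 = 14
  3^10 mod 17 = (14 * 3) mod 17 = 8
Step 2: Result = 8.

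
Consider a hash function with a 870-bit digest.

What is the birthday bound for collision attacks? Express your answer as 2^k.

Step 1: The birthday paradox gives collision probability ~50% after sqrt(2^n) = 2^(n/2) hashes.
Step 2: For 870-bit output: 2^(870/2) = 2^435.
Step 3: Approximately 2^435 hash computations needed.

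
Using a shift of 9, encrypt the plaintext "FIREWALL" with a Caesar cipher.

Step 1: For each letter, shift forward by 9 positions (mod 26).
  F (position 5) -> position (5+9) mod 26 = 14 -> O
  I (position 8) -> position (8+9) mod 26 = 17 -> R
  R (position 17) -> position (17+9) mod 26 = 0 -> A
  E (position 4) -> position (4+9) mod 26 = 13 -> N
  W (position 22) -> position (22+9) mod 26 = 5 -> F
  A (position 0) -> position (0+9) mod 26 = 9 -> J
  L (position 11) -> position (11+9) mod 26 = 20 -> U
  L (position 11) -> position (11+9) mod 26 = 20 -> U
Result: ORANFJUU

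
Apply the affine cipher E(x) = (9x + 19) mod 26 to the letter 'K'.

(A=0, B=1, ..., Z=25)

Step 1: Convert 'K' to number: x = 10.
Step 2: E(10) = (9 * 10 + 19) mod 26 = 109 mod 26 = 5.
Step 3: Convert 5 back to letter: F.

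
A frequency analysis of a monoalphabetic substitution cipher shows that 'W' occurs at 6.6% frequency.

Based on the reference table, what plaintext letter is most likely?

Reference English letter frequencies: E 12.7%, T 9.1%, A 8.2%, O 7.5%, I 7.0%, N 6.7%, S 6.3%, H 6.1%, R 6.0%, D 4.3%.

Step 1: The observed frequency is 6.6%.
Step 2: Compare with English frequencies:
  E: 12.7% (difference: 6.1%)
  T: 9.1% (difference: 2.5%)
  A: 8.2% (difference: 1.6%)
  O: 7.5% (difference: 0.9%)
  I: 7.0% (difference: 0.4%)
  N: 6.7% (difference: 0.1%) <-- closest
  S: 6.3% (difference: 0.3%)
  H: 6.1% (difference: 0.5%)
  R: 6.0% (difference: 0.6%)
  D: 4.3% (difference: 2.3%)
Step 3: 'W' most likely represents 'N' (frequency 6.7%).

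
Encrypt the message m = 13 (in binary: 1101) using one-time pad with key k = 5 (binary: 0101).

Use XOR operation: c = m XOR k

Step 1: Write out the XOR operation bit by bit:
  Message: 1101
  Key:     0101
  XOR:     1000
Step 2: Convert to decimal: 1000 = 8.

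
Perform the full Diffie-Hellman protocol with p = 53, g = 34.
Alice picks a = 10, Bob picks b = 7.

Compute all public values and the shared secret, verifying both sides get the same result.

Step 1: A = g^a mod p = 34^10 mod 53 = 11.
Step 2: B = g^b mod p = 34^7 mod 53 = 26.
Step 3: Alice computes s = B^a mod p = 26^10 mod 53 = 25.
Step 4: Bob computes s = A^b mod p = 11^7 mod 53 = 25.
Both sides agree: shared secret = 25.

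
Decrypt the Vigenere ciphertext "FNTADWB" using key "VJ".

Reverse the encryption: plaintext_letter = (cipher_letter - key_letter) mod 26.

Step 1: Extend key: VJVJVJV
Step 2: Decrypt each letter (c - k) mod 26:
  F(5) - V(21) = (5-21) mod 26 = 10 = K
  N(13) - J(9) = (13-9) mod 26 = 4 = E
  T(19) - V(21) = (19-21) mod 26 = 24 = Y
  A(0) - J(9) = (0-9) mod 26 = 17 = R
  D(3) - V(21) = (3-21) mod 26 = 8 = I
  W(22) - J(9) = (22-9) mod 26 = 13 = N
  B(1) - V(21) = (1-21) mod 26 = 6 = G
Plaintext: KEYRING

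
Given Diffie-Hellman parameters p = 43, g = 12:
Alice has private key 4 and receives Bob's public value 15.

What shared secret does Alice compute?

Step 1: s = B^a mod p = 15^4 mod 43.
  15^1 mod 43 = 15
  15^2 mod 43 = (15 * 15) mod 43 = 10
  15^3 mod 43 = (10 * 15) mod 43 = 21
  15^4 mod 43 = (21 * 15) mod 43 = 14
Result: shared secret = 14.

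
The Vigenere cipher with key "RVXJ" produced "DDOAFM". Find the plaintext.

Step 1: Extend key: RVXJRV
Step 2: Decrypt each letter (c - k) mod 26:
  D(3) - R(17) = (3-17) mod 26 = 12 = M
  D(3) - V(21) = (3-21) mod 26 = 8 = I
  O(14) - X(23) = (14-23) mod 26 = 17 = R
  A(0) - J(9) = (0-9) mod 26 = 17 = R
  F(5) - R(17) = (5-17) mod 26 = 14 = O
  M(12) - V(21) = (12-21) mod 26 = 17 = R
Plaintext: MIRROR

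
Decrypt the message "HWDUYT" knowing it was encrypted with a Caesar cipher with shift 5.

Step 1: Reverse the shift by subtracting 5 from each letter position.
  H (position 7) -> position (7-5) mod 26 = 2 -> C
  W (position 22) -> position (22-5) mod 26 = 17 -> R
  D (position 3) -> position (3-5) mod 26 = 24 -> Y
  U (position 20) -> position (20-5) mod 26 = 15 -> P
  Y (position 24) -> position (24-5) mod 26 = 19 -> T
  T (position 19) -> position (19-5) mod 26 = 14 -> O
Decrypted message: CRYPTO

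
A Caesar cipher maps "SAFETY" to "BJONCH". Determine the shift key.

Step 1: Compare first letters: S (position 18) -> B (position 1).
Step 2: Shift = (1 - 18) mod 26 = 9.
The shift value is 9.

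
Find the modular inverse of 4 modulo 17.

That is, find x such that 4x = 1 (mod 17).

Step 1: We need x such that 4 * x = 1 (mod 17).
Step 2: Using the extended Euclidean algorithm or trial:
  4 * 13 = 52 = 3 * 17 + 1.
Step 3: Since 52 mod 17 = 1, the inverse is x = 13.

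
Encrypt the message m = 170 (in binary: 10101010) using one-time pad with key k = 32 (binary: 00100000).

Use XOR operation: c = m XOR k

Step 1: Write out the XOR operation bit by bit:
  Message: 10101010
  Key:     00100000
  XOR:     10001010
Step 2: Convert to decimal: 10001010 = 138.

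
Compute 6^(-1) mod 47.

Step 1: We need x such that 6 * x = 1 (mod 47).
Step 2: Using the extended Euclidean algorithm or trial:
  6 * 8 = 48 = 1 * 47 + 1.
Step 3: Since 48 mod 47 = 1, the inverse is x = 8.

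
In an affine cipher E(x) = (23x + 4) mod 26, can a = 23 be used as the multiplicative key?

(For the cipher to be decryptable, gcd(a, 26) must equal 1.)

Step 1: Compute gcd(23, 26).
Step 2: gcd(23, 26) = 1.
Since gcd = 1, 23 is coprime with 26, so it is a valid key.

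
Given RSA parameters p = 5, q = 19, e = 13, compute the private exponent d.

Step 1: n = 5 * 19 = 95.
Step 2: phi(n) = 4 * 18 = 72.
Step 3: Find d such that 13 * d = 1 (mod 72).
Step 4: d = 13^(-1) mod 72 = 61.
Verification: 13 * 61 = 793 = 11 * 72 + 1.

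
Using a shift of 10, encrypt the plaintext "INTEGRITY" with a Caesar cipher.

Step 1: For each letter, shift forward by 10 positions (mod 26).
  I (position 8) -> position (8+10) mod 26 = 18 -> S
  N (position 13) -> position (13+10) mod 26 = 23 -> X
  T (position 19) -> position (19+10) mod 26 = 3 -> D
  E (position 4) -> position (4+10) mod 26 = 14 -> O
  G (position 6) -> position (6+10) mod 26 = 16 -> Q
  R (position 17) -> position (17+10) mod 26 = 1 -> B
  I (position 8) -> position (8+10) mod 26 = 18 -> S
  T (position 19) -> position (19+10) mod 26 = 3 -> D
  Y (position 24) -> position (24+10) mod 26 = 8 -> I
Result: SXDOQBSDI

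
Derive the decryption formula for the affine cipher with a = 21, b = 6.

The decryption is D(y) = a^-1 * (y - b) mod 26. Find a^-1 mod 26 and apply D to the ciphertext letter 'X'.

Step 1: Find a^-1, the modular inverse of 21 mod 26.
Step 2: We need 21 * a^-1 = 1 (mod 26).
Step 3: 21 * 5 = 105 = 4 * 26 + 1, so a^-1 = 5.
Step 4: D(y) = 5(y - 6) mod 26.
Step 5: Apply to 'X' (y = 23): D(23) = 5 * (23 - 6) mod 26 = 5 * 17 mod 26 = 7 -> 'H'.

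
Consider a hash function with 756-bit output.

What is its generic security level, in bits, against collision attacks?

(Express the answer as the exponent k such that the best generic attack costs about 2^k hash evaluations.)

Step 1: The hash has a 756-bit output.
Step 2: Collision resistance means it should be infeasible to find any x != y with h(x) = h(y).
By the birthday bound, a generic collision search succeeds after about sqrt(2^756) = 2^(756/2) = 2^378 evaluations.
Step 3: Security level = 378 bits.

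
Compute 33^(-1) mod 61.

Step 1: We need x such that 33 * x = 1 (mod 61).
Step 2: Using the extended Euclidean algorithm or trial:
  33 * 37 = 1221 = 20 * 61 + 1.
Step 3: Since 1221 mod 61 = 1, the inverse is x = 37.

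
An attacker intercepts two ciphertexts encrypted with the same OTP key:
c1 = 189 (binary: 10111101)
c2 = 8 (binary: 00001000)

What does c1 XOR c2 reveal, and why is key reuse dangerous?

Step 1: c1 XOR c2 = (m1 XOR k) XOR (m2 XOR k).
Step 2: By XOR associativity/commutativity: = m1 XOR m2 XOR k XOR k = m1 XOR m2.
Step 3: 10111101 XOR 00001000 = 10110101 = 181.
Step 4: The key cancels out! An attacker learns m1 XOR m2 = 181, revealing the relationship between plaintexts.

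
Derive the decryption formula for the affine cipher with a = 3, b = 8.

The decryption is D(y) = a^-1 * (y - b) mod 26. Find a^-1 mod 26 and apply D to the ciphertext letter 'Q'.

Step 1: Find a^-1, the modular inverse of 3 mod 26.
Step 2: We need 3 * a^-1 = 1 (mod 26).
Step 3: 3 * 9 = 27 = 1 * 26 + 1, so a^-1 = 9.
Step 4: D(y) = 9(y - 8) mod 26.
Step 5: Apply to 'Q' (y = 16): D(16) = 9 * (16 - 8) mod 26 = 9 * 8 mod 26 = 20 -> 'U'.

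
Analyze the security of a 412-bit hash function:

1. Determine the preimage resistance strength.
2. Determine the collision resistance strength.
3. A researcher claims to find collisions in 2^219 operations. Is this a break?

Step 1: Preimage resistance requires brute-force of 2^412 operations.
Step 2: Collision resistance (birthday bound) = 2^(412/2) = 2^206.
Step 3: The claimed attack costs 2^219 operations.
Step 4: Since 2^219 >= 2^206, the claimed attack is no faster than the generic birthday attack, so this does not break collision resistance.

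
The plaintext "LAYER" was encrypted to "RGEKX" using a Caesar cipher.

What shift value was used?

Step 1: Compare first letters: L (position 11) -> R (position 17).
Step 2: Shift = (17 - 11) mod 26 = 6.
The shift value is 6.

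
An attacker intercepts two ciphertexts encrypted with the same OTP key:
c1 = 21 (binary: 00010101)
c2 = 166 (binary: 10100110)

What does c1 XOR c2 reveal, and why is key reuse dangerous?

Step 1: c1 XOR c2 = (m1 XOR k) XOR (m2 XOR k).
Step 2: By XOR associativity/commutativity: = m1 XOR m2 XOR k XOR k = m1 XOR m2.
Step 3: 00010101 XOR 10100110 = 10110011 = 179.
Step 4: The key cancels out! An attacker learns m1 XOR m2 = 179, revealing the relationship between plaintexts.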